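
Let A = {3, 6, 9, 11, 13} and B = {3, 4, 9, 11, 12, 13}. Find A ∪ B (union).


A = {3, 6, 9, 11, 13}
B = {3, 4, 9, 11, 12, 13}
Operation: union
All elements combined: 3, 4, 6, 9, 11, 12, 13

{3, 4, 6, 9, 11, 12, 13}


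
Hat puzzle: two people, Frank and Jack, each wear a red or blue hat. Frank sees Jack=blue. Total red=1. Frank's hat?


Total red = 1, Jack = blue
Red accounted for: 0
Remaining for Frank: 1
Frank's hat is red.

red


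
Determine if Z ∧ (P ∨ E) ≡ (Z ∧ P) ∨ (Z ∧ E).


Expression 1: Z ∧ (P ∨ E)
Expression 2: (Z ∧ P) ∨ (Z ∧ E)
Truth table (Z P E | Expr1 Expr2):
  T T T |   T     T
  T T F |   T     T
  T F T |   T     T
  T F F |   F     F
  F T T |   F     F
  F T F |   F     F
  F F T |   F     F
  F F F |   F     F
All 8 rows agree, so the expressions are logically equivalent.

Yes


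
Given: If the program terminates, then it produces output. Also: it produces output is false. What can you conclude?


Modus tollens: P → Q, ¬Q ⊢ ¬P
P: the program terminates
Q: it produces output
We have P → Q and Q is false.
By modus tollens, P must be false.

It is not the case that the program terminates


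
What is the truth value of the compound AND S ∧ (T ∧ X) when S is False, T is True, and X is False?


S = False, T = True, X = False
Step 1: T ∧ X = True AND False = False
Step 2: S ∧ False = False AND False = False
AND is true only when ALL operands are true.

False


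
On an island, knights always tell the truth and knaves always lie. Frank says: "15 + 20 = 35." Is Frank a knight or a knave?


Statement: "15 + 20 = 35."
Actual: 15 + 20 = 35
Claimed: 35
Statement is TRUE → Frank tells the truth → Knight

Knight


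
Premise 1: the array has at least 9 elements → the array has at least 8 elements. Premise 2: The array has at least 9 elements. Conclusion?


Modus ponens: P → Q, P ⊢ Q
P: the array has at least 9 elements
Q: the array has at least 8 elements
We have P → Q and P is true.
By modus ponens, Q must be true.

The array has at least 8 elements


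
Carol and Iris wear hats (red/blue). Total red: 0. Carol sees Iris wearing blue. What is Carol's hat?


Total red = 0, Iris = blue
Red accounted for: 0
Remaining for Carol: 0
Carol's hat is blue.

blue


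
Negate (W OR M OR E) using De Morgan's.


De Morgan's law: ¬(P ∨ Q ∨ R) ≡ ¬P ∧ ¬Q ∧ ¬R
¬(W ∨ M ∨ E) = ¬W ∧ ¬M ∧ ¬E

¬W ∧ ¬M ∧ ¬E


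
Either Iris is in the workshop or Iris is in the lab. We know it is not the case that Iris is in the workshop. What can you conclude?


Disjunctive syllogism: P ∨ Q, ¬P ⊢ Q
Disjunction: Iris is in the workshop ∨ Iris is in the lab
We know it is not the case that Iris is in the workshop.
By disjunctive syllogism, the other disjunct must be true.

Iris is in the lab


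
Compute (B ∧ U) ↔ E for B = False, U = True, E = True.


B = False, U = True, E = True
Step 1: B ∧ U = False AND True = False
Step 2: (False) ↔ E: true when both sides have same truth value.
Result: False ↔ True = False

False


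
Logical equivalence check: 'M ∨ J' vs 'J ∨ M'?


Expression 1: M ∨ J
Expression 2: J ∨ M
Truth table (M J | Expr1 Expr2):
  T T |   T     T
  T F |   T     T
  F T |   T     T
  F F |   F     F
All 4 rows agree, so the expressions are logically equivalent.

Yes


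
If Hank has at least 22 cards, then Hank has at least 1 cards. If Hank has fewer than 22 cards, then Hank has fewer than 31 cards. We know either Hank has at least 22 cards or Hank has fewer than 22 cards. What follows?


Constructive dilemma: (P → Q) ∧ (R → S), P ∨ R ⊢ Q ∨ S
Premise 1: Hank has at least 22 cards → Hank has at least 1 cards
Premise 2: Hank has fewer than 22 cards → Hank has fewer than 31 cards
Premise 3: Hank has at least 22 cards ∨ Hank has fewer than 22 cards
Case 1: Assuming Hank has at least 22 cards, then by Premise 1, Hank has at least 1 cards.
Case 2: Assuming Hank has fewer than 22 cards, then by Premise 2, Hank has fewer than 31 cards.
Since one of Hank has at least 22 cards or Hank has fewer than 22 cards must hold, we get Hank has at least 1 cards or Hank has fewer than 31 cards.

Hank has at least 1 cards or Hank has fewer than 31 cards.


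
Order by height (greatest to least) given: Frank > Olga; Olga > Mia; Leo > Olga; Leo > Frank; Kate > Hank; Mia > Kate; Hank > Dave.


Constraints: Frank > Olga; Olga > Mia; Leo > Olga; Leo > Frank; Kate > Hank; Mia > Kate; Hank > Dave
Method: at each step, the next-highest is the one remaining person who never appears on the smaller side of a constraint between remaining people.
  Step 1: remaining {Olga, Leo, Mia, Frank, Hank, Kate, Dave}; on the smaller side: {Olga, Mia, Frank, Hank, Kate, Dave} → Leo is next (Leo > Olga; Leo > Frank).
  Step 2: remaining {Olga, Mia, Frank, Hank, Kate, Dave}; on the smaller side: {Olga, Mia, Hank, Kate, Dave} → Frank is next (Frank > Olga).
  Step 3: remaining {Olga, Mia, Hank, Kate, Dave}; on the smaller side: {Mia, Hank, Kate, Dave} → Olga is next (Olga > Mia).
  Step 4: remaining {Mia, Hank, Kate, Dave}; on the smaller side: {Hank, Kate, Dave} → Mia is next (Mia > Kate).
  Step 5: remaining {Hank, Kate, Dave}; on the smaller side: {Hank, Dave} → Kate is next (Kate > Hank).
  Step 6: remaining {Hank, Dave}; on the smaller side: {Dave} → Hank is next (Hank > Dave).
  Step 7: only Dave remains → lowest.
Final ranking (highest to lowest):

Leo > Frank > Olga > Mia > Kate > Hank > Dave


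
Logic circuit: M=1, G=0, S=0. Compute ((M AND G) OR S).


M AND G = 1&0 = 0
0 OR 0 = 0

0


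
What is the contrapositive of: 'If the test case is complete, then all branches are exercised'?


Original: If the test case is complete, then all branches are exercised
Contrapositive: If ¬Q, then ¬P
Negate Q: not (all branches are exercised)
Negate P: not (the test case is complete)

If not (all branches are exercised), then not (the test case is complete).


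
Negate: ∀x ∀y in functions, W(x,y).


Original: ∀x ∀y W(x,y)
Rule: ¬∀→∃, ¬∃→∀, negate predicate.
Negation: ∃x ∃y ¬W(x,y)

∃x ∃y ¬W(x,y)


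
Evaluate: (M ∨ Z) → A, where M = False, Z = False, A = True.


M = False, Z = False, A = True
Step 1: M ∨ Z = False OR False = False
Step 2: (False) → A: false only when antecedent=True and A=False.
Result: True

True


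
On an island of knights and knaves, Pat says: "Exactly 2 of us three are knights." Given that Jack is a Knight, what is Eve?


Pat claims exactly 2 knights among Pat, Jack, Eve.
Given: Jack is a Knight.

Case 1: Pat is a Knight (tells truth)
  Then exactly 2 of the three are knights.
  Counting Pat, Jack: 2 knight(s) so far. Need 0 more → Eve = Knave.
Case 2: Pat is a Knave (lies)
  Then the count is NOT 2.
  If Eve = Knight, count = 2 = 2 → claim would be true, contradicts lie.
  If Eve = Knave, count = 1 ≠ 2 → lie confirmed ✓

Eve is a Knave.

Knave


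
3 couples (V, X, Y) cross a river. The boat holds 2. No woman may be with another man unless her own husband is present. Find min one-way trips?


Label couples V, X, Y (H = husband, W = wife).
Counting alone: 6 people, the boat carries 2 and someone must bring it back, so each round trip nets at most +1 on the far side until the last crossing → at least 9 trips. The jealousy constraint makes 9 impossible; the shortest valid schedule has 11:
1. WV+WX →  (far: WV,WX; near: HV,HX,HY,WY)
2. WV ←       (far: WX; near: HV,HX,HY,WV,WY)
3. WV+WY →  (far: WV,WX,WY; near: HV,HX,HY)
4. WV ←       (far: WX,WY; near: HV,HX,HY,WV)
5. HX+HY →  (far: HX,WX,HY,WY; near: HV,WV)
6. HX+WX ←  (far: HY,WY; near: HV,WV,HX,WX)
7. HV+HX →  (far: HV,HX,HY,WY; near: WV,WX)
8. WY ←       (far: HV,HX,HY; near: WV,WX,WY)
9. WV+WX →  (far: HV,WV,HX,WX,HY; near: WY)
10. HY ←      (far: HV,WV,HX,WX; near: HY,WY)
11. HY+WY → (far: all six; near: empty)
In every state each wife is either with her husband or with no other man.
Minimum trips = 11

11


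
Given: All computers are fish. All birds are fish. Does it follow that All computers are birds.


Premise 1: All computers are fish.
Premise 2: All birds are fish.
Conclusion: All computers are birds.
Fallacy: undistributed middle. fish is predicate in both.
Counterexample: computers and birds could be disjoint subsets of fish.

Invalid


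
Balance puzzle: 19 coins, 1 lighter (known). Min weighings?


Each weighing has 3 outcomes (left heavy / balance / right heavy), so k weighings distinguish at most 3^k cases; splitting into three near-equal groups achieves this.
Need 3^k ≥ 19: 3^2 = 9 < 19 ≤ 3^3 = 27
k = ⌈log₃(19)⌉ = 3

3


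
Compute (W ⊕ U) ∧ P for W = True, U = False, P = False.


W = True, U = False, P = False
Step 1: W ⊕ U = True XOR False = True
Step 2: True ∧ P = True AND False = False
XOR true when exactly one of W,U is true; then AND with P.

False


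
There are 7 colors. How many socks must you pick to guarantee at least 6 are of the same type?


Pigeonhole: to guarantee k in one of n categories, need (k-1)×n + 1.
k = 6, n = 7
Minimum = (6-1) × 7 + 1 = 5 × 7 + 1

36


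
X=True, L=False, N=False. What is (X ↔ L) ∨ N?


X = True, L = False, N = False
Expression: (X ↔ L) ∨ N
Step 1: X ↔ L = (True iff False) (true when values match) = False
Step 2: (False) ∨ N = False OR False = False

False


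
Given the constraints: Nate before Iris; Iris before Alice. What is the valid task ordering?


Constraints: Nate before Iris; Iris before Alice
Method: repeatedly schedule the remaining task that has no remaining task required before it.
  Step 1: remaining {Alice, Nate, Iris}; every task except Nate still has a predecessor pending → schedule Nate.
  Step 2: remaining {Alice, Iris}; every task except Iris still has a predecessor pending → schedule Iris.
  Step 3: only Alice remains → schedule Alice.
Resulting order:

Nate → Iris → Alice


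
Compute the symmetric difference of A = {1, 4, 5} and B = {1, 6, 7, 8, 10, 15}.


A = {1, 4, 5}
B = {1, 6, 7, 8, 10, 15}
Operation: symmetric difference
In A only: [4, 5], in B only: [6, 7, 8, 10, 15]

{4, 5, 6, 7, 8, 10, 15}


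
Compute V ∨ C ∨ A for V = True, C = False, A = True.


V = True, C = False, A = True
Step 1: V ∨ C = True OR False = True
Step 2: True ∨ A = True OR True = True
OR is true when at least one operand is true.

True


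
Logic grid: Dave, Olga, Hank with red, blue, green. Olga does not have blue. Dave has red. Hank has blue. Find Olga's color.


From clues:
  Hank → blue
  Dave → red
By elimination, Olga gets the remaining.

green


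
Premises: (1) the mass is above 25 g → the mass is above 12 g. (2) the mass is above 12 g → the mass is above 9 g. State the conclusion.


Hypothetical syllogism: P → Q, Q → R ⊢ P → R
Premise 1: the mass is above 25 g → the mass is above 12 g
Premise 2: the mass is above 12 g → the mass is above 9 g
Chain the implications: the middle term (the mass is above 12 g) links the two.
Conclusion: If the mass is above 25 g, then the mass is above 9 g.

If the mass is above 25 g, then the mass is above 9 g.


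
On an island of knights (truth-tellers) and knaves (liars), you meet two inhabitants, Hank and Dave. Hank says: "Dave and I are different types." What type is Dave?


Hank says: "Dave and I are different types."
Case 1: Hank is a Knight (truth-teller)
  Statement is true → they ARE different → Dave is a Knave
Case 2: Hank is a Knave (liar)
  Statement is false → they are NOT different → Dave is a Knave
In both cases, Dave is a Knave.

Knave


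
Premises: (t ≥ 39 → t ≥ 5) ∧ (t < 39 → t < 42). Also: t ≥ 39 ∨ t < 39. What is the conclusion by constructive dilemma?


Constructive dilemma: (P → Q) ∧ (R → S), P ∨ R ⊢ Q ∨ S
Premise 1: t ≥ 39 → t ≥ 5
Premise 2: t < 39 → t < 42
Premise 3: t ≥ 39 ∨ t < 39
Case 1: Assuming t ≥ 39, then by Premise 1, t ≥ 5.
Case 2: Assuming t < 39, then by Premise 2, t < 42.
Since one of t ≥ 39 or t < 39 must hold, we get t ≥ 5 or t < 42.

t ≥ 5 or t < 42.


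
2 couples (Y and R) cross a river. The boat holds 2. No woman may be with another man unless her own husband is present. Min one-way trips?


Label couples Y and R.
1. WY+WR → (far: WY,WR; near: HY,HR)
2. WY ←   (far: WR; near: HY,HR,WY)
3. HY+HR → (far: HY,HR,WR; near: WY)
4. HY ←   (far: HR,WR; near: HY,WY)  — HY returns, since WY is alone on near bank
5. HY+WY → (far: all four; near: empty)
Every state respects the constraint.
Minimum trips = 5

5


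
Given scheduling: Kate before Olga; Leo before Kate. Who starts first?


Constraints: Kate before Olga; Leo before Kate
The first task can have nothing scheduled before it, so it must never appear on the right of a 'before'.
Tasks appearing after some 'before': Olga, Kate.
The only task not in that list is Leo → it is first.

Leo


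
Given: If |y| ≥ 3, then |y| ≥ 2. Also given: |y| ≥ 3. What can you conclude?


Modus ponens: P → Q, P ⊢ Q
P: |y| ≥ 3
Q: |y| ≥ 2
We have P → Q and P is true.
By modus ponens, Q must be true.

|y| ≥ 2


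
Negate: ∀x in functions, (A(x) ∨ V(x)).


Original: ∀x (A(x) ∨ V(x))
Rule: ¬∀→∃, ¬∃→∀, negate predicate.
Negation: ∃x (¬A(x) ∧ ¬V(x))

∃x (¬A(x) ∧ ¬V(x))


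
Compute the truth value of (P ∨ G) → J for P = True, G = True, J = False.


P = True, G = True, J = False
Step 1: P ∨ G = True OR True = True
Step 2: (True) → J: false only when antecedent=True and J=False.
Result: False

False


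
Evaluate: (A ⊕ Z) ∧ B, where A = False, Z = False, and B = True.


A = False, Z = False, B = True
Step 1: A ⊕ Z = False XOR False = False
Step 2: False ∧ B = False AND True = False
XOR true when exactly one of A,Z is true; then AND with B.

False


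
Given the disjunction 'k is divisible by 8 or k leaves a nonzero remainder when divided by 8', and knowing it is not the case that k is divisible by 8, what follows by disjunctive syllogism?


Disjunctive syllogism: P ∨ Q, ¬P ⊢ Q
Disjunction: k is divisible by 8 ∨ k leaves a nonzero remainder when divided by 8
We know it is not the case that k is divisible by 8.
By disjunctive syllogism, the other disjunct must be true.

k leaves a nonzero remainder when divided by 8


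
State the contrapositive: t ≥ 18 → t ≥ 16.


Original: If t ≥ 18, then t ≥ 16
Contrapositive: If ¬Q, then ¬P
Negate Q: not (t ≥ 16)
Negate P: not (t ≥ 18)

If not (t ≥ 16), then not (t ≥ 18).


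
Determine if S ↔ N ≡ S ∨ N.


Expression 1: S ↔ N
Expression 2: S ∨ N
Truth table (S N | Expr1 Expr2):
  T T |   T     T
  T F |   F     T   ← differ
  F T |   F     T   ← differ
  F F |   T     F   ← differ
Counterexample: S=T, N=F gives Expr1 = F but Expr2 = T, so the expressions are NOT logically equivalent.

No


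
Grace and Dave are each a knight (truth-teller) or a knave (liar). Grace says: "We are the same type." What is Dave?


Grace says: "We are the same type."
Case 1: Grace is a Knight (truth-teller)
  Statement is true → they ARE the same → Dave is also a Knight
Case 2: Grace is a Knave (liar)
  Statement is false → they are NOT the same → Dave is a Knight
In both cases, Dave is a Knight.

Knight


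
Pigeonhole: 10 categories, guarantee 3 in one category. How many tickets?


Pigeonhole: to guarantee k in one of n categories, need (k-1)×n + 1.
k = 3, n = 10
Minimum = (3-1) × 10 + 1 = 2 × 10 + 1

21


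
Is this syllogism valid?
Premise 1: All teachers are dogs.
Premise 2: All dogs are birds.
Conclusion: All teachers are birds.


Premise 1: All teachers are dogs.
Premise 2: All dogs are birds.
Conclusion: All teachers are birds.
Barbara syllogism (AAA-1): All A are B, All B are C → All A are C.
Middle term (dogs) distributed in premise 2.

Valid


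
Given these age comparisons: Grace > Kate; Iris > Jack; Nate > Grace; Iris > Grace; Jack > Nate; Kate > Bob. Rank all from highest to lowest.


Constraints: Grace > Kate; Iris > Jack; Nate > Grace; Iris > Grace; Jack > Nate; Kate > Bob
Method: at each step, the next-highest is the one remaining person who never appears on the smaller side of a constraint between remaining people.
  Step 1: remaining {Jack, Bob, Iris, Nate, Grace, Kate}; on the smaller side: {Jack, Bob, Nate, Grace, Kate} → Iris is next (Iris > Jack; Iris > Grace).
  Step 2: remaining {Jack, Bob, Nate, Grace, Kate}; on the smaller side: {Bob, Nate, Grace, Kate} → Jack is next (Jack > Nate).
  Step 3: remaining {Bob, Nate, Grace, Kate}; on the smaller side: {Bob, Grace, Kate} → Nate is next (Nate > Grace).
  Step 4: remaining {Bob, Grace, Kate}; on the smaller side: {Bob, Kate} → Grace is next (Grace > Kate).
  Step 5: remaining {Bob, Kate}; on the smaller side: {Bob} → Kate is next (Kate > Bob).
  Step 6: only Bob remains → lowest.
Final ranking (highest to lowest):

Iris > Jack > Nate > Grace > Kate > Bob


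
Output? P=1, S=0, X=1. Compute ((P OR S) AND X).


P OR S = 1|0 = 1
1 AND 1 = 1

1


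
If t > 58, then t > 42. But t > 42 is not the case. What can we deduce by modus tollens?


Modus tollens: P → Q, ¬Q ⊢ ¬P
P: t > 58
Q: t > 42
We have P → Q and Q is false.
By modus tollens, P must be false.

It is not the case that t > 58


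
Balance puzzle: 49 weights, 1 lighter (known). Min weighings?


Each weighing has 3 outcomes (left heavy / balance / right heavy), so k weighings distinguish at most 3^k cases; splitting into three near-equal groups achieves this.
Need 3^k ≥ 49: 3^3 = 27 < 49 ≤ 3^4 = 81
k = ⌈log₃(49)⌉ = 4

4


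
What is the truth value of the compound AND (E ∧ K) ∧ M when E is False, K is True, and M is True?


E = False, K = True, M = True
Step 1: E ∧ K = False AND True = False
Step 2: False ∧ M = False AND True = False
AND is true only when ALL operands are true.

False


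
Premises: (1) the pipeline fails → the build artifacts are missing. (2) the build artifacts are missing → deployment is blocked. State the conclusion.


Hypothetical syllogism: P → Q, Q → R ⊢ P → R
Premise 1: the pipeline fails → the build artifacts are missing
Premise 2: the build artifacts are missing → deployment is blocked
Chain the implications: the middle term (the build artifacts are missing) links the two.
Conclusion: If the pipeline fails, then deployment is blocked.

If the pipeline fails, then deployment is blocked.


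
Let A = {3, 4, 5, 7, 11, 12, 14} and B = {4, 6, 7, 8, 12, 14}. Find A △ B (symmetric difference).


A = {3, 4, 5, 7, 11, 12, 14}
B = {4, 6, 7, 8, 12, 14}
Operation: symmetric difference
In A only: [3, 5, 11], in B only: [6, 8]

{3, 5, 6, 8, 11}


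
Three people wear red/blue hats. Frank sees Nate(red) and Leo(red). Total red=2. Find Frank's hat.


Total red = 2, seen red = 2
Own red = 2 - 2 = 0
Frank's hat is blue.

blue


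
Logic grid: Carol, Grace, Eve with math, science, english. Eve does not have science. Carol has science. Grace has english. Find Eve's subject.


From clues:
  Carol → science
  Grace → english
By elimination, Eve gets the remaining.

math


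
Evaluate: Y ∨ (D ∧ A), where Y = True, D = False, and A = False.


Y = True, D = False, A = False
Step 1: D ∧ A = False AND False = False
Step 2: Y ∨ False = True OR False = True
AND evaluated first (higher precedence); then OR applied.

True


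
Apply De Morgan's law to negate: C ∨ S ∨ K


De Morgan's law: ¬(P ∨ Q ∨ R) ≡ ¬P ∧ ¬Q ∧ ¬R
¬(C ∨ S ∨ K) = ¬C ∧ ¬S ∧ ¬K

¬C ∧ ¬S ∧ ¬K


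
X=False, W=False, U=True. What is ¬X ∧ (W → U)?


X = False, W = False, U = True
Expression: ¬X ∧ (W → U)
Step 1: ¬X = NOT False = True
Step 2: W → U = False → True (false only if W=True, U=False) = True
Step 3: (True) ∧ (True) = True AND True = True

True


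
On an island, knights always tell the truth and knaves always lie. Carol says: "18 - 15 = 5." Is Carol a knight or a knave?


Statement: "18 - 15 = 5."
Actual: 18 - 15 = 3
Claimed: 5
Statement is FALSE → Carol lies → Knave

Knave


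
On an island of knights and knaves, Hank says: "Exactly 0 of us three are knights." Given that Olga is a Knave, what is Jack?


Hank claims exactly 0 knights among Hank, Olga, Jack.
Given: Olga is a Knave.

Case 1: Hank is a Knight (tells truth)
  Then exactly 0 of the three are knights.
  Counting Hank, Olga: 1 knight(s) so far. Need -1 more → impossible.
Case 2: Hank is a Knave (lies)
  Then the count is NOT 0.
  If Jack = Knave, count = 0 = 0 → claim would be true, contradicts lie.
  If Jack = Knight, count = 1 ≠ 0 → lie confirmed ✓

Jack is a Knight.

Knight


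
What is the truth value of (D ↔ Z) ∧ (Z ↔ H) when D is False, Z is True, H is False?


D = False, Z = True, H = False
Step 1: D ↔ Z is true when D and Z have the same value. Result: False
Step 2: Z ↔ H is true when Z and H have the same value. Result: False
Step 3: False ∧ False = False

False


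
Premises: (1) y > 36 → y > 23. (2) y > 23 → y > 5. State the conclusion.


Hypothetical syllogism: P → Q, Q → R ⊢ P → R
Premise 1: y > 36 → y > 23
Premise 2: y > 23 → y > 5
Chain the implications: the middle term (y > 23) links the two.
Conclusion: If y > 36, then y > 5.

If y > 36, then y > 5.


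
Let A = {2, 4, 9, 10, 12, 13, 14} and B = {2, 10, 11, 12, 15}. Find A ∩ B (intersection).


A = {2, 4, 9, 10, 12, 13, 14}
B = {2, 10, 11, 12, 15}
Operation: intersection
Elements in both: 2, 10, 12

{2, 10, 12}


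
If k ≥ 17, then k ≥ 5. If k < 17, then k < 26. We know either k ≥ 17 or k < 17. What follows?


Constructive dilemma: (P → Q) ∧ (R → S), P ∨ R ⊢ Q ∨ S
Premise 1: k ≥ 17 → k ≥ 5
Premise 2: k < 17 → k < 26
Premise 3: k ≥ 17 ∨ k < 17
Case 1: Assuming k ≥ 17, then by Premise 1, k ≥ 5.
Case 2: Assuming k < 17, then by Premise 2, k < 26.
Since one of k ≥ 17 or k < 17 must hold, we get k ≥ 5 or k < 26.

k ≥ 5 or k < 26.


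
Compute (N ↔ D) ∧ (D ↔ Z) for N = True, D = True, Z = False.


N = True, D = True, Z = False
Step 1: N ↔ D is true when N and D have the same value. Result: True
Step 2: D ↔ Z is true when D and Z have the same value. Result: False
Step 3: True ∧ False = False

False


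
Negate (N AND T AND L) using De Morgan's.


De Morgan's law: ¬(P ∧ Q ∧ R) ≡ ¬P ∨ ¬Q ∨ ¬R
¬(N ∧ T ∧ L) = ¬N ∨ ¬T ∨ ¬L

¬N ∨ ¬T ∨ ¬L


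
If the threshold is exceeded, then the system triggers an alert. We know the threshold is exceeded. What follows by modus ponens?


Modus ponens: P → Q, P ⊢ Q
P: the threshold is exceeded
Q: the system triggers an alert
We have P → Q and P is true.
By modus ponens, Q must be true.

The system triggers an alert


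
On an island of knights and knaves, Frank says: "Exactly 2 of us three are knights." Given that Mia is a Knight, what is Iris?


Frank claims exactly 2 knights among Frank, Mia, Iris.
Given: Mia is a Knight.

Case 1: Frank is a Knight (tells truth)
  Then exactly 2 of the three are knights.
  Counting Frank, Mia: 2 knight(s) so far. Need 0 more → Iris = Knave.
Case 2: Frank is a Knave (lies)
  Then the count is NOT 2.
  If Iris = Knight, count = 2 = 2 → claim would be true, contradicts lie.
  If Iris = Knave, count = 1 ≠ 2 → lie confirmed ✓

Iris is a Knave.

Knave


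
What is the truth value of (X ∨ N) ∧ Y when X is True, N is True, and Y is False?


X = True, N = True, Y = False
Step 1: X ∨ N = True OR True = True
Step 2: True ∧ Y = True AND False = False
OR is true when at least one operand is true; AND requires both.

False


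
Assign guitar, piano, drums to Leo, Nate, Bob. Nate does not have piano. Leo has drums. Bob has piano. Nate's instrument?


From clues:
  Bob → piano
  Leo → drums
By elimination, Nate gets the remaining.

guitar


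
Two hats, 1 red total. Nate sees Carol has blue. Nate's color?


Total red = 1, Carol = blue
Red accounted for: 0
Remaining for Nate: 1
Nate's hat is red.

red


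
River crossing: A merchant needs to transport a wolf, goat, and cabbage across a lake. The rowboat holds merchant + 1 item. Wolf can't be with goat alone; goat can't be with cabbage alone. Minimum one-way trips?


1. merchant+goat → 2. merchant ← 3. merchant+wolf → 4. merchant+goat ← 5. merchant+cabbage → 6. merchant ← 7. merchant+goat →
Minimum trips = 7

7


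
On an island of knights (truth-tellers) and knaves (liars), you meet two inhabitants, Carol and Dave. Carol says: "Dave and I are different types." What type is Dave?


Carol says: "Dave and I are different types."
Case 1: Carol is a Knight (truth-teller)
  Statement is true → they ARE different → Dave is a Knave
Case 2: Carol is a Knave (liar)
  Statement is false → they are NOT different → Dave is a Knave
In both cases, Dave is a Knave.

Knave


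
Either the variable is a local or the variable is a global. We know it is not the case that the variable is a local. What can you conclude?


Disjunctive syllogism: P ∨ Q, ¬P ⊢ Q
Disjunction: the variable is a local ∨ the variable is a global
We know it is not the case that the variable is a local.
By disjunctive syllogism, the other disjunct must be true.

The variable is a global


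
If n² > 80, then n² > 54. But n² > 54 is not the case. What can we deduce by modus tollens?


Modus tollens: P → Q, ¬Q ⊢ ¬P
P: n² > 80
Q: n² > 54
We have P → Q and Q is false.
By modus tollens, P must be false.

It is not the case that n² > 80


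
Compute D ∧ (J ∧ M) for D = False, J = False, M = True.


D = False, J = False, M = True
Step 1: J ∧ M = False AND True = False
Step 2: D ∧ False = False AND False = False
AND is true only when ALL operands are true.

False


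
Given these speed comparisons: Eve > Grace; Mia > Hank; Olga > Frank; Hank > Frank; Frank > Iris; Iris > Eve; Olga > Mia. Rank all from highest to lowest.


Constraints: Eve > Grace; Mia > Hank; Olga > Frank; Hank > Frank; Frank > Iris; Iris > Eve; Olga > Mia
Method: at each step, the next-highest is the one remaining person who never appears on the smaller side of a constraint between remaining people.
  Step 1: remaining {Mia, Frank, Grace, Eve, Hank, Olga, Iris}; on the smaller side: {Mia, Frank, Grace, Eve, Hank, Iris} → Olga is next (Olga > Frank; Olga > Mia).
  Step 2: remaining {Mia, Frank, Grace, Eve, Hank, Iris}; on the smaller side: {Frank, Grace, Eve, Hank, Iris} → Mia is next (Mia > Hank).
  Step 3: remaining {Frank, Grace, Eve, Hank, Iris}; on the smaller side: {Frank, Grace, Eve, Iris} → Hank is next (Hank > Frank).
  Step 4: remaining {Frank, Grace, Eve, Iris}; on the smaller side: {Grace, Eve, Iris} → Frank is next (Frank > Iris).
  Step 5: remaining {Grace, Eve, Iris}; on the smaller side: {Grace, Eve} → Iris is next (Iris > Eve).
  Step 6: remaining {Grace, Eve}; on the smaller side: {Grace} → Eve is next (Eve > Grace).
  Step 7: only Grace remains → lowest.
Final ranking (highest to lowest):

Olga > Mia > Hank > Frank > Iris > Eve > Grace


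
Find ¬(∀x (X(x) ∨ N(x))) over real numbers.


Original: ∀x (X(x) ∨ N(x))
Rule: ¬∀→∃, ¬∃→∀, negate predicate.
Negation: ∃x (¬X(x) ∧ ¬N(x))

∃x (¬X(x) ∧ ¬N(x))


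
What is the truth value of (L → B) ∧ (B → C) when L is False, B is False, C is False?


L = False, B = False, C = False
Step 1: L → B is false only when L=True and B=False. Result: True
Step 2: B → C is false only when B=True and C=False. Result: True
Step 3: True ∧ True = True

True


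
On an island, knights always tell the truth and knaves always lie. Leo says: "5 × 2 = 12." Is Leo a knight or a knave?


Statement: "5 × 2 = 12."
Actual: 5 × 2 = 10
Claimed: 12
Statement is FALSE → Leo lies → Knave

Knave


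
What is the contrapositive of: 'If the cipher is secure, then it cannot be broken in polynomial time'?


Original: If the cipher is secure, then it cannot be broken in polynomial time
Contrapositive: If ¬Q, then ¬P
Negate Q: not (it cannot be broken in polynomial time)
Negate P: not (the cipher is secure)

If not (it cannot be broken in polynomial time), then not (the cipher is secure).


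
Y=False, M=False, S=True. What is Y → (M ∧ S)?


Y = False, M = False, S = True
Expression: Y → (M ∧ S)
Step 1: M ∧ S = False AND True = False
Step 2: Y → (False) = False → False = True

True


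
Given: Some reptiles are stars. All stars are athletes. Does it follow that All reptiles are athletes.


Premise 1: Some reptiles are stars.
Premise 2: All stars are athletes.
Conclusion: All reptiles are athletes.
Fallacy: illicit minor. The minor term (reptiles) is distributed in the conclusion ('All reptiles ...') but undistributed in its premise ('Some reptiles are stars' doesn't cover all reptiles).
Only 'Some reptiles are athletes' follows, not 'All'.

Invalid


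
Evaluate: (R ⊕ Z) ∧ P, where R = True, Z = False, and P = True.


R = True, Z = False, P = True
Step 1: R ⊕ Z = True XOR False = True
Step 2: True ∧ P = True AND True = True
XOR true when exactly one of R,Z is true; then AND with P.

True


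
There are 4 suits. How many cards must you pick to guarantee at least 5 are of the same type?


Pigeonhole: to guarantee k in one of n categories, need (k-1)×n + 1.
k = 5, n = 4
Minimum = (5-1) × 4 + 1 = 4 × 4 + 1

17


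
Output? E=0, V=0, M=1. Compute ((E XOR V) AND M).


E XOR V = 0^0 = 0
0 AND 1 = 0

0


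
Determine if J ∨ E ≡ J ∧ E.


Expression 1: J ∨ E
Expression 2: J ∧ E
Truth table (J E | Expr1 Expr2):
  T T |   T     T
  T F |   T     F   ← differ
  F T |   T     F   ← differ
  F F |   F     F
Counterexample: J=T, E=F gives Expr1 = T but Expr2 = F, so the expressions are NOT logically equivalent.

No


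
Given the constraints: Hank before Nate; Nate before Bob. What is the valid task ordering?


Constraints: Hank before Nate; Nate before Bob
Method: repeatedly schedule the remaining task that has no remaining task required before it.
  Step 1: remaining {Bob, Nate, Hank}; every task except Hank still has a predecessor pending → schedule Hank.
  Step 2: remaining {Bob, Nate}; every task except Nate still has a predecessor pending → schedule Nate.
  Step 3: only Bob remains → schedule Bob.
Resulting order:

Hank → Nate → Bob


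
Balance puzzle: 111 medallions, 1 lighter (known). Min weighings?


Each weighing has 3 outcomes (left heavy / balance / right heavy), so k weighings distinguish at most 3^k cases; splitting into three near-equal groups achieves this.
Need 3^k ≥ 111: 3^4 = 81 < 111 ≤ 3^5 = 243
k = ⌈log₃(111)⌉ = 5

5


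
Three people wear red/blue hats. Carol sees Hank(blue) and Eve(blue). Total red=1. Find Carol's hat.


Total red = 1, seen red = 0
Own red = 1 - 0 = 1
Carol's hat is red.

red


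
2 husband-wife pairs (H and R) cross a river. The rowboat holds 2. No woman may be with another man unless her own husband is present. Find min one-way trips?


Label couples H and R.
1. WH+WR → (far: WH,WR; near: HH,HR)
2. WH ←   (far: WR; near: HH,HR,WH)
3. HH+HR → (far: HH,HR,WR; near: WH)
4. HH ←   (far: HR,WR; near: HH,WH)  — HH returns, since WH is alone on near bank
5. HH+WH → (far: all four; near: empty)
Every state respects the constraint.
Minimum trips = 5

5


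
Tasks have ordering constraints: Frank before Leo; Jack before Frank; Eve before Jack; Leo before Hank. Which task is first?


Constraints: Frank before Leo; Jack before Frank; Eve before Jack; Leo before Hank
The first task can have nothing scheduled before it, so it must never appear on the right of a 'before'.
Tasks appearing after some 'before': Leo, Frank, Jack, Hank.
The only task not in that list is Eve → it is first.

Eve


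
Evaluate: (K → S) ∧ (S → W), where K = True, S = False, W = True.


K = True, S = False, W = True
Step 1: K → S is false only when K=True and S=False. Result: False
Step 2: S → W is false only when S=True and W=False. Result: True
Step 3: False ∧ True = False

False


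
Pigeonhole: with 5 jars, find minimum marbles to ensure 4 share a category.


Pigeonhole: to guarantee k in one of n categories, need (k-1)×n + 1.
k = 4, n = 5
Minimum = (4-1) × 5 + 1 = 3 × 5 + 1

16


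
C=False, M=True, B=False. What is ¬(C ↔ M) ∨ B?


C = False, M = True, B = False
Expression: ¬(C ↔ M) ∨ B
Step 1: C ↔ M = (False iff True) = False
Step 2: ¬(C ↔ M) = NOT False = True
Step 3: (True) ∨ B = True OR False = True

True


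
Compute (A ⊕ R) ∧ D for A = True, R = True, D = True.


A = True, R = True, D = True
Step 1: A ⊕ R = True XOR True = False
Step 2: False ∧ D = False AND True = False
XOR true when exactly one of A,R is true; then AND with D.

False


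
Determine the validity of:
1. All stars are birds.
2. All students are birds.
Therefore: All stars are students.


Premise 1: All stars are birds.
Premise 2: All students are birds.
Conclusion: All stars are students.
Fallacy: undistributed middle. birds is predicate in both.
Counterexample: stars and students could be disjoint subsets of birds.

Invalid


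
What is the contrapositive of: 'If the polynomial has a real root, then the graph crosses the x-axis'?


Original: If the polynomial has a real root, then the graph crosses the x-axis
Contrapositive: If ¬Q, then ¬P
Negate Q: not (the graph crosses the x-axis)
Negate P: not (the polynomial has a real root)

If not (the graph crosses the x-axis), then not (the polynomial has a real root).


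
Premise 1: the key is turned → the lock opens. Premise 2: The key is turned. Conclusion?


Modus ponens: P → Q, P ⊢ Q
P: the key is turned
Q: the lock opens
We have P → Q and P is true.
By modus ponens, Q must be true.

The lock opens


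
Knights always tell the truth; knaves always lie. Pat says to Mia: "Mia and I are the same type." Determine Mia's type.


Pat says: "Mia and I are the same type."
Case 1: Pat is a Knight (truth-teller)
  Statement is true → they ARE the same → Mia is also a Knight
Case 2: Pat is a Knave (liar)
  Statement is false → they are NOT the same → Mia is a Knight
In both cases, Mia is a Knight.

Knight


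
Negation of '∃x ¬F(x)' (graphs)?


Original: ∃x ¬F(x)
Rule: ¬∀→∃, ¬∃→∀, negate predicate.
Negation: ∀x F(x)

∀x F(x)


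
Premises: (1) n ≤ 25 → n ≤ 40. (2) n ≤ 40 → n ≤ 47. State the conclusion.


Hypothetical syllogism: P → Q, Q → R ⊢ P → R
Premise 1: n ≤ 25 → n ≤ 40
Premise 2: n ≤ 40 → n ≤ 47
Chain the implications: the middle term (n ≤ 40) links the two.
Conclusion: If n ≤ 25, then n ≤ 47.

If n ≤ 25, then n ≤ 47.


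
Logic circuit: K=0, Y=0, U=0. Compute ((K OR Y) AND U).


K OR Y = 0|0 = 0
0 AND 0 = 0

0


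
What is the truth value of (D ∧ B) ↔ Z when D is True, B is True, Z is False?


D = True, B = True, Z = False
Step 1: D ∧ B = True AND True = True
Step 2: (True) ↔ Z: true when both sides have same truth value.
Result: True ↔ False = False

False


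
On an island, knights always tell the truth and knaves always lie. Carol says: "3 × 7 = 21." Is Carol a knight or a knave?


Statement: "3 × 7 = 21."
Actual: 3 × 7 = 21
Claimed: 21
Statement is TRUE → Carol tells the truth → Knight

Knight


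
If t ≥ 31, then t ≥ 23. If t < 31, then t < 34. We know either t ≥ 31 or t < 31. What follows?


Constructive dilemma: (P → Q) ∧ (R → S), P ∨ R ⊢ Q ∨ S
Premise 1: t ≥ 31 → t ≥ 23
Premise 2: t < 31 → t < 34
Premise 3: t ≥ 31 ∨ t < 31
Case 1: Assuming t ≥ 31, then by Premise 1, t ≥ 23.
Case 2: Assuming t < 31, then by Premise 2, t < 34.
Since one of t ≥ 31 or t < 31 must hold, we get t ≥ 23 or t < 34.

t ≥ 23 or t < 34.


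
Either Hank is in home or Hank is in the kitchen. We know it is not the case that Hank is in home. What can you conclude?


Disjunctive syllogism: P ∨ Q, ¬P ⊢ Q
Disjunction: Hank is in home ∨ Hank is in the kitchen
We know it is not the case that Hank is in home.
By disjunctive syllogism, the other disjunct must be true.

Hank is in the kitchen


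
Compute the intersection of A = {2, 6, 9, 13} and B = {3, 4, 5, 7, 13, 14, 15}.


A = {2, 6, 9, 13}
B = {3, 4, 5, 7, 13, 14, 15}
Operation: intersection
Elements in both: 13

{13}


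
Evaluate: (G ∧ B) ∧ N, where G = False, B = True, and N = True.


G = False, B = True, N = True
Step 1: G ∧ B = False AND True = False
Step 2: False ∧ N = False AND True = False
AND is true only when ALL operands are true.

False


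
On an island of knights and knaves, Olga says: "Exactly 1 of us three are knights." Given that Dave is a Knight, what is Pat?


Olga claims exactly 1 knights among Olga, Dave, Pat.
Given: Dave is a Knight.

Case 1: Olga is a Knight (tells truth)
  Then exactly 1 of the three are knights.
  Counting Olga, Dave: 2 knight(s) so far. Need -1 more → impossible.
Case 2: Olga is a Knave (lies)
  Then the count is NOT 1.
  If Pat = Knave, count = 1 = 1 → claim would be true, contradicts lie.
  If Pat = Knight, count = 2 ≠ 1 → lie confirmed ✓

Pat is a Knight.

Knight


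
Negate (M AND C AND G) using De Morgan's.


De Morgan's law: ¬(P ∧ Q ∧ R) ≡ ¬P ∨ ¬Q ∨ ¬R
¬(M ∧ C ∧ G) = ¬M ∨ ¬C ∨ ¬G

¬M ∨ ¬C ∨ ¬G


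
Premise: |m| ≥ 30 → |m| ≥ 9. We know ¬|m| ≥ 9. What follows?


Modus tollens: P → Q, ¬Q ⊢ ¬P
P: |m| ≥ 30
Q: |m| ≥ 9
We have P → Q and Q is false.
By modus tollens, P must be false.

It is not the case that |m| ≥ 30


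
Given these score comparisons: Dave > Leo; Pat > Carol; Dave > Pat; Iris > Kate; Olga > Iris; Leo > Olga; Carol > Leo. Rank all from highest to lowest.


Constraints: Dave > Leo; Pat > Carol; Dave > Pat; Iris > Kate; Olga > Iris; Leo > Olga; Carol > Leo
Method: at each step, the next-highest is the one remaining person who never appears on the smaller side of a constraint between remaining people.
  Step 1: remaining {Kate, Carol, Leo, Olga, Dave, Iris, Pat}; on the smaller side: {Kate, Carol, Leo, Olga, Iris, Pat} → Dave is next (Dave > Leo; Dave > Pat).
  Step 2: remaining {Kate, Carol, Leo, Olga, Iris, Pat}; on the smaller side: {Kate, Carol, Leo, Olga, Iris} → Pat is next (Pat > Carol).
  Step 3: remaining {Kate, Carol, Leo, Olga, Iris}; on the smaller side: {Kate, Leo, Olga, Iris} → Carol is next (Carol > Leo).
  Step 4: remaining {Kate, Leo, Olga, Iris}; on the smaller side: {Kate, Olga, Iris} → Leo is next (Leo > Olga).
  Step 5: remaining {Kate, Olga, Iris}; on the smaller side: {Kate, Iris} → Olga is next (Olga > Iris).
  Step 6: remaining {Kate, Iris}; on the smaller side: {Kate} → Iris is next (Iris > Kate).
  Step 7: only Kate remains → lowest.
Final ranking (highest to lowest):

Dave > Pat > Carol > Leo > Olga > Iris > Kate


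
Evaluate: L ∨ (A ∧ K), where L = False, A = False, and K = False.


L = False, A = False, K = False
Step 1: A ∧ K = False AND False = False
Step 2: L ∨ False = False OR False = False
AND evaluated first (higher precedence); then OR applied.

False


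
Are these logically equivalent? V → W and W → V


Expression 1: V → W
Expression 2: W → V
Truth table (V W | Expr1 Expr2):
  T T |   T     T
  T F |   F     T   ← differ
  F T |   T     F   ← differ
  F F |   T     T
Counterexample: V=T, W=F gives Expr1 = F but Expr2 = T, so the expressions are NOT logically equivalent.

No


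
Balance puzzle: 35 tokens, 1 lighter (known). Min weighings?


Each weighing has 3 outcomes (left heavy / balance / right heavy), so k weighings distinguish at most 3^k cases; splitting into three near-equal groups achieves this.
Need 3^k ≥ 35: 3^3 = 27 < 35 ≤ 3^4 = 81
k = ⌈log₃(35)⌉ = 4

4
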